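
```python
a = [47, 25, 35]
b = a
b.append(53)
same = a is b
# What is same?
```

After line 1: a = [47, 25, 35]
After line 2 (b = a is an alias, same object): a = [47, 25, 35], b = [47, 25, 35]
After line 3 (b.append mutates the shared list): a = [47, 25, 35, 53], b = [47, 25, 35, 53]
After line 4 (same = a is b; same object -> True): same = True

True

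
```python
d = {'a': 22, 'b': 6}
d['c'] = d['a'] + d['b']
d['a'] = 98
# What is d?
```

After line 1: d = {'a': 22, 'b': 6}
After line 2 (d['c'] = 22 + 6): d = {'a': 22, 'b': 6, 'c': 28}
After line 3: d = {'a': 98, 'b': 6, 'c': 28}

{'a': 98, 'b': 6, 'c': 28}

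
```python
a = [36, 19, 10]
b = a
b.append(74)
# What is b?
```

After line 1: a = [36, 19, 10]
After line 2 (b = a is an alias, same object): a = [36, 19, 10], b = [36, 19, 10]
After line 3 (b.append mutates the shared list): a = [36, 19, 10, 74], b = [36, 19, 10, 74]

[36, 19, 10, 74]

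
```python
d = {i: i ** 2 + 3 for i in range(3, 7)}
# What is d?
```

{3: 12, 4: 19, 5: 28, 6: 39}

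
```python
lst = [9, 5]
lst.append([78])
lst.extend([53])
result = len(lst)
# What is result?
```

After line 1: lst = [9, 5]
After line 2 (append adds [78] as single element): lst = [9, 5, [78]]
After line 3 (extend unpacks [53], adds 53): lst = [9, 5, [78], 53]
After line 4: result = len(lst) = 4

4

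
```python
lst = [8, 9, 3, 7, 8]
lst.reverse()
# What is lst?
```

[8, 7, 3, 9, 8]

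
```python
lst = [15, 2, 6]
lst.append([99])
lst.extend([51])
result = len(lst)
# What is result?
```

After line 1: lst = [15, 2, 6]
After line 2 (append adds [99] as single element): lst = [15, 2, 6, [99]]
After line 3 (extend unpacks [51], adds 51): lst = [15, 2, 6, [99], 51]
After line 4: result = len(lst) = 5

5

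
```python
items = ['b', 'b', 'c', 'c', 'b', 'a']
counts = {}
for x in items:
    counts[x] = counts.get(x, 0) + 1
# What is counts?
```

Initial: counts = {}, items = ['b', 'b', 'c', 'c', 'b', 'a']
See 'b': counts = {'b': 1}
See 'b': counts = {'b': 2}
See 'c': counts = {'b': 2, 'c': 1}
See 'c': counts = {'b': 2, 'c': 2}
See 'b': counts = {'b': 3, 'c': 2}
See 'a': counts = {'b': 3, 'c': 2, 'a': 1}

{'b': 3, 'c': 2, 'a': 1}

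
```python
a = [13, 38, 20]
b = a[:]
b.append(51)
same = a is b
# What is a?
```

After line 1: a = [13, 38, 20]
After line 2 (b = a[:] is a shallow copy, new object): a = [13, 38, 20], b = [13, 38, 20]
After line 3 (append only mutates b): a = [13, 38, 20], b = [13, 38, 20, 51]
After line 4 (same = a is b; different objects -> False): same = False

[13, 38, 20]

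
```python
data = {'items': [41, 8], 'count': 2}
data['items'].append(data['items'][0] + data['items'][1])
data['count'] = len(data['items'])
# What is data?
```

After line 1: data = {'items': [41, 8], 'count': 2}
After line 2 (append 41 + 8 = 49): data = {'items': [41, 8, 49], 'count': 2}
After line 3 (count = len(items) = 3): data = {'items': [41, 8, 49], 'count': 3}

{'items': [41, 8, 49], 'count': 3}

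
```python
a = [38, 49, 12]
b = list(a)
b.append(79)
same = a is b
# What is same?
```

After line 1: a = [38, 49, 12]
After line 2 (b = list(a) is a shallow copy, new object): a = [38, 49, 12], b = [38, 49, 12]
After line 3 (append only mutates b): a = [38, 49, 12], b = [38, 49, 12, 79]
After line 4 (same = a is b; different objects -> False): same = False

False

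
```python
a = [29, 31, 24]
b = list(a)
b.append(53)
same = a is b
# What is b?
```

After line 1: a = [29, 31, 24]
After line 2 (b = list(a) is a shallow copy, new object): a = [29, 31, 24], b = [29, 31, 24]
After line 3 (append only mutates b): a = [29, 31, 24], b = [29, 31, 24, 53]
After line 4 (same = a is b; different objects -> False): same = False

[29, 31, 24, 53]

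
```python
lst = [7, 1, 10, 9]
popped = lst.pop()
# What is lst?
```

[7, 1, 10]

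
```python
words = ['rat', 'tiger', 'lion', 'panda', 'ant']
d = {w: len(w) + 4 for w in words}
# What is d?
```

{'rat': 7, 'tiger': 9, 'lion': 8, 'panda': 9, 'ant': 7}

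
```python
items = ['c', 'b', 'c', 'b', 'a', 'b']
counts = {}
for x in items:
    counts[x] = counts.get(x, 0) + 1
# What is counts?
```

Initial: counts = {}, items = ['c', 'b', 'c', 'b', 'a', 'b']
See 'c': counts = {'c': 1}
See 'b': counts = {'c': 1, 'b': 1}
See 'c': counts = {'c': 2, 'b': 1}
See 'b': counts = {'c': 2, 'b': 2}
See 'a': counts = {'c': 2, 'b': 2, 'a': 1}
See 'b': counts = {'c': 2, 'b': 3, 'a': 1}

{'c': 2, 'b': 3, 'a': 1}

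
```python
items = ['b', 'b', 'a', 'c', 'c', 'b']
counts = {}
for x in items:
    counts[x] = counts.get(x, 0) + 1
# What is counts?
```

Initial: counts = {}, items = ['b', 'b', 'a', 'c', 'c', 'b']
See 'b': counts = {'b': 1}
See 'b': counts = {'b': 2}
See 'a': counts = {'b': 2, 'a': 1}
See 'c': counts = {'b': 2, 'a': 1, 'c': 1}
See 'c': counts = {'b': 2, 'a': 1, 'c': 2}
See 'b': counts = {'b': 3, 'a': 1, 'c': 2}

{'b': 3, 'a': 1, 'c': 2}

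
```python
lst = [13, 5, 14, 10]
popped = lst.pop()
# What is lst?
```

[13, 5, 14]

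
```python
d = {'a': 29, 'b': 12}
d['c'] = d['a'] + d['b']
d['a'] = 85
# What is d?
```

After line 1: d = {'a': 29, 'b': 12}
After line 2 (d['c'] = 29 + 12): d = {'a': 29, 'b': 12, 'c': 41}
After line 3: d = {'a': 85, 'b': 12, 'c': 41}

{'a': 85, 'b': 12, 'c': 41}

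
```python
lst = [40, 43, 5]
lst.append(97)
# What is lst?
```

[40, 43, 5, 97]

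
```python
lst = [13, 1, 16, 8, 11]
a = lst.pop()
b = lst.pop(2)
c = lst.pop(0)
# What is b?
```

After line 1: lst = [13, 1, 16, 8, 11]
After line 2 (pop() -> a = 11): lst = [13, 1, 16, 8]
After line 3 (pop(2) -> b = 16): lst = [13, 1, 8]
After line 4 (pop(0) -> c = 13): lst = [1, 8]

16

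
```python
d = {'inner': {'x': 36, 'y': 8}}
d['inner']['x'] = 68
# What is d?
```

After line 1: d = {'inner': {'x': 36, 'y': 8}}
After line 2 (inner x overwritten): d = {'inner': {'x': 68, 'y': 8}}

{'inner': {'x': 68, 'y': 8}}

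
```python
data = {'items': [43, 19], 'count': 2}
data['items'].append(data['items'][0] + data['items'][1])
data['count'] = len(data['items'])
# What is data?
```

After line 1: data = {'items': [43, 19], 'count': 2}
After line 2 (append 43 + 19 = 62): data = {'items': [43, 19, 62], 'count': 2}
After line 3 (count = len(items) = 3): data = {'items': [43, 19, 62], 'count': 3}

{'items': [43, 19, 62], 'count': 3}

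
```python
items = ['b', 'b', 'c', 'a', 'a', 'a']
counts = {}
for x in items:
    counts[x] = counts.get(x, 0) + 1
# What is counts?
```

Initial: counts = {}, items = ['b', 'b', 'c', 'a', 'a', 'a']
See 'b': counts = {'b': 1}
See 'b': counts = {'b': 2}
See 'c': counts = {'b': 2, 'c': 1}
See 'a': counts = {'b': 2, 'c': 1, 'a': 1}
See 'a': counts = {'b': 2, 'c': 1, 'a': 2}
See 'a': counts = {'b': 2, 'c': 1, 'a': 3}

{'b': 2, 'c': 1, 'a': 3}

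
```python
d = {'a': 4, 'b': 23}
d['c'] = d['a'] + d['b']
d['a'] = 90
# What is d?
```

After line 1: d = {'a': 4, 'b': 23}
After line 2 (d['c'] = 4 + 23): d = {'a': 4, 'b': 23, 'c': 27}
After line 3: d = {'a': 90, 'b': 23, 'c': 27}

{'a': 90, 'b': 23, 'c': 27}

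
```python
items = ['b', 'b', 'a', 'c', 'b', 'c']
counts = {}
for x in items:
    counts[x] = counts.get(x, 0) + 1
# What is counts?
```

Initial: counts = {}, items = ['b', 'b', 'a', 'c', 'b', 'c']
See 'b': counts = {'b': 1}
See 'b': counts = {'b': 2}
See 'a': counts = {'b': 2, 'a': 1}
See 'c': counts = {'b': 2, 'a': 1, 'c': 1}
See 'b': counts = {'b': 3, 'a': 1, 'c': 1}
See 'c': counts = {'b': 3, 'a': 1, 'c': 2}

{'b': 3, 'a': 1, 'c': 2}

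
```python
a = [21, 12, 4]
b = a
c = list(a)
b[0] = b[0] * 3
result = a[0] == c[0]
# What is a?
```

After line 1: a = [21, 12, 4]
After line 2 (b = a, alias): a = [21, 12, 4], b = [21, 12, 4]
After line 3 (c = list(a) is a copy, new object): c = [21, 12, 4]
After line 4 (b[0] = 21 * 3 = 63; mutates shared a/b): a = b = [63, 12, 4], c = [21, 12, 4]
After line 5 (a[0] = 63, c[0] = 21; result = False)

[63, 12, 4]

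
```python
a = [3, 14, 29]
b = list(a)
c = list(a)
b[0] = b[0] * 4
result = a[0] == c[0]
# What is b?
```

After line 1: a = [3, 14, 29]
After line 2 (b = list(a), copy): a = [3, 14, 29], b = [3, 14, 29]
After line 3 (c = list(a) is a copy, new object): c = [3, 14, 29]
After line 4 (b[0] = 3 * 4 = 12; only b mutates (copy)): a = [3, 14, 29], b = [12, 14, 29], c = [3, 14, 29]
After line 5 (a[0] = 3, c[0] = 3; result = True)

[12, 14, 29]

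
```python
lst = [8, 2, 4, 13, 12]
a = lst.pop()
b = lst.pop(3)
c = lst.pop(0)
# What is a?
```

After line 1: lst = [8, 2, 4, 13, 12]
After line 2 (pop() -> a = 12): lst = [8, 2, 4, 13]
After line 3 (pop(3) -> b = 13): lst = [8, 2, 4]
After line 4 (pop(0) -> c = 8): lst = [2, 4]

12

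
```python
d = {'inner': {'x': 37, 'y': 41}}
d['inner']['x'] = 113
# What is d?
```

After line 1: d = {'inner': {'x': 37, 'y': 41}}
After line 2 (inner x overwritten): d = {'inner': {'x': 113, 'y': 41}}

{'inner': {'x': 113, 'y': 41}}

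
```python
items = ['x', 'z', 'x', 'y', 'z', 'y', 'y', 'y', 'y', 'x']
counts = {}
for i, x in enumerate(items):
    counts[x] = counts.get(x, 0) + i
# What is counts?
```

Initial: counts = {}, items = ['x', 'z', 'x', 'y', 'z', 'y', 'y', 'y', 'y', 'x']
i=0, x='x': counts = {'x': 0}
i=1, x='z': counts = {'x': 0, 'z': 1}
i=2, x='x': counts = {'x': 2, 'z': 1}
i=3, x='y': counts = {'x': 2, 'z': 1, 'y': 3}
i=4, x='z': counts = {'x': 2, 'z': 5, 'y': 3}
i=5, x='y': counts = {'x': 2, 'z': 5, 'y': 8}
i=6, x='y': counts = {'x': 2, 'z': 5, 'y': 14}
i=7, x='y': counts = {'x': 2, 'z': 5, 'y': 21}
i=8, x='y': counts = {'x': 2, 'z': 5, 'y': 29}
i=9, x='x': counts = {'x': 11, 'z': 5, 'y': 29}

{'x': 11, 'z': 5, 'y': 29}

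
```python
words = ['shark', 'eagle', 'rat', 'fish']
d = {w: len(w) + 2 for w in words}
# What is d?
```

{'shark': 7, 'eagle': 7, 'rat': 5, 'fish': 6}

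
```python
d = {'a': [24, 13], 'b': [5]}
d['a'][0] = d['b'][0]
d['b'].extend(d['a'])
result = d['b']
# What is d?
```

After line 1: d = {'a': [24, 13], 'b': [5]}
After line 2 (a[0] = b[0] = 5): d = {'a': [5, 13], 'b': [5]}
After line 3 (b.extend(a) appends [5, 13]): d = {'a': [5, 13], 'b': [5, 5, 13]}
After line 4: result = d['b'] = [5, 5, 13]

{'a': [5, 13], 'b': [5, 5, 13]}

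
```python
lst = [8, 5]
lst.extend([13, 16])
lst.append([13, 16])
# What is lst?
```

After line 1: lst = [8, 5]
After line 2 (extend unpacks [13, 16]): lst = [8, 5, 13, 16]
After line 3 (append adds [13, 16] as single element): lst = [8, 5, 13, 16, [13, 16]]

[8, 5, 13, 16, [13, 16]]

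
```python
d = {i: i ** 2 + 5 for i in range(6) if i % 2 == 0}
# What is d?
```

{0: 5, 2: 9, 4: 21}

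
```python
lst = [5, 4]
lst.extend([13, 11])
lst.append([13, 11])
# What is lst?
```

After line 1: lst = [5, 4]
After line 2 (extend unpacks [13, 11]): lst = [5, 4, 13, 11]
After line 3 (append adds [13, 11] as single element): lst = [5, 4, 13, 11, [13, 11]]

[5, 4, 13, 11, [13, 11]]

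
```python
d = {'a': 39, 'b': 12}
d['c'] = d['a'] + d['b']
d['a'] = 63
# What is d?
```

After line 1: d = {'a': 39, 'b': 12}
After line 2 (d['c'] = 39 + 12): d = {'a': 39, 'b': 12, 'c': 51}
After line 3: d = {'a': 63, 'b': 12, 'c': 51}

{'a': 63, 'b': 12, 'c': 51}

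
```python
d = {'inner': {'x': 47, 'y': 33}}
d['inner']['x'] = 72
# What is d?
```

After line 1: d = {'inner': {'x': 47, 'y': 33}}
After line 2 (inner x overwritten): d = {'inner': {'x': 72, 'y': 33}}

{'inner': {'x': 72, 'y': 33}}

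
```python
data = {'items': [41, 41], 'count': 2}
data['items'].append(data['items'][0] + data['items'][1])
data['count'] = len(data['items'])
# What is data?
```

After line 1: data = {'items': [41, 41], 'count': 2}
After line 2 (append 41 + 41 = 82): data = {'items': [41, 41, 82], 'count': 2}
After line 3 (count = len(items) = 3): data = {'items': [41, 41, 82], 'count': 3}

{'items': [41, 41, 82], 'count': 3}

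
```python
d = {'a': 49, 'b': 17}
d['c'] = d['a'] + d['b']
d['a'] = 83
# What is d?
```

After line 1: d = {'a': 49, 'b': 17}
After line 2 (d['c'] = 49 + 17): d = {'a': 49, 'b': 17, 'c': 66}
After line 3: d = {'a': 83, 'b': 17, 'c': 66}

{'a': 83, 'b': 17, 'c': 66}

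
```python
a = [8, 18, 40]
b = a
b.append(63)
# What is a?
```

After line 1: a = [8, 18, 40]
After line 2 (b = a is an alias, same object): a = [8, 18, 40], b = [8, 18, 40]
After line 3 (b.append mutates the shared list): a = [8, 18, 40, 63], b = [8, 18, 40, 63]

[8, 18, 40, 63]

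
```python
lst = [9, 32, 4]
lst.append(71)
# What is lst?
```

[9, 32, 4, 71]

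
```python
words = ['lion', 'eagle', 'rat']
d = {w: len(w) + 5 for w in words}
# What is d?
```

{'lion': 9, 'eagle': 10, 'rat': 8}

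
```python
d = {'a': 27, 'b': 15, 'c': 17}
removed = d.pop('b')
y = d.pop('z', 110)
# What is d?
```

After line 1: d = {'a': 27, 'b': 15, 'c': 17}
After line 2 (pop 'b' returns 15): d = {'a': 27, 'c': 17}, removed = 15
After line 3 (pop 'z' missing, returns default 110): d = {'a': 27, 'c': 17}, y = 110

{'a': 27, 'c': 17}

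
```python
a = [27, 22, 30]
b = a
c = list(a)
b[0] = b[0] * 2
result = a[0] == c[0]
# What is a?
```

After line 1: a = [27, 22, 30]
After line 2 (b = a, alias): a = [27, 22, 30], b = [27, 22, 30]
After line 3 (c = list(a) is a copy, new object): c = [27, 22, 30]
After line 4 (b[0] = 27 * 2 = 54; mutates shared a/b): a = b = [54, 22, 30], c = [27, 22, 30]
After line 5 (a[0] = 54, c[0] = 27; result = False)

[54, 22, 30]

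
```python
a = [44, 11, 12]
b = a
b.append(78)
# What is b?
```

After line 1: a = [44, 11, 12]
After line 2 (b = a is an alias, same object): a = [44, 11, 12], b = [44, 11, 12]
After line 3 (b.append mutates the shared list): a = [44, 11, 12, 78], b = [44, 11, 12, 78]

[44, 11, 12, 78]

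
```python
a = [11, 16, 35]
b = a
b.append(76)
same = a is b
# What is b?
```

After line 1: a = [11, 16, 35]
After line 2 (b = a is an alias, same object): a = [11, 16, 35], b = [11, 16, 35]
After line 3 (b.append mutates the shared list): a = [11, 16, 35, 76], b = [11, 16, 35, 76]
After line 4 (same = a is b; same object -> True): same = True

[11, 16, 35, 76]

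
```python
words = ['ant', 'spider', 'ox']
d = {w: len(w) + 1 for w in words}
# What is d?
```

{'ant': 4, 'spider': 7, 'ox': 3}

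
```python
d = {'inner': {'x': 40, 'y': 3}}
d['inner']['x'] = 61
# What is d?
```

After line 1: d = {'inner': {'x': 40, 'y': 3}}
After line 2 (inner x overwritten): d = {'inner': {'x': 61, 'y': 3}}

{'inner': {'x': 61, 'y': 3}}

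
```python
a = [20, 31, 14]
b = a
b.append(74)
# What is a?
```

After line 1: a = [20, 31, 14]
After line 2 (b = a is an alias, same object): a = [20, 31, 14], b = [20, 31, 14]
After line 3 (b.append mutates the shared list): a = [20, 31, 14, 74], b = [20, 31, 14, 74]

[20, 31, 14, 74]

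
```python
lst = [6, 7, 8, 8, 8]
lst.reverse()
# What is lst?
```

[8, 8, 8, 7, 6]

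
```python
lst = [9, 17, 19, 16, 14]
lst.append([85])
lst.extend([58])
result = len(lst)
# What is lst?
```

After line 1: lst = [9, 17, 19, 16, 14]
After line 2 (append adds [85] as single element): lst = [9, 17, 19, 16, 14, [85]]
After line 3 (extend unpacks [58], adds 58): lst = [9, 17, 19, 16, 14, [85], 58]
After line 4: result = len(lst) = 7

[9, 17, 19, 16, 14, [85], 58]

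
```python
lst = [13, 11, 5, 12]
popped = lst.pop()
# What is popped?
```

12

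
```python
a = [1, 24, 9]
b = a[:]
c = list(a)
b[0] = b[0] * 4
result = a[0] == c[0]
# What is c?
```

After line 1: a = [1, 24, 9]
After line 2 (b = a[:], copy): a = [1, 24, 9], b = [1, 24, 9]
After line 3 (c = list(a) is a copy, new object): c = [1, 24, 9]
After line 4 (b[0] = 1 * 4 = 4; only b mutates (copy)): a = [1, 24, 9], b = [4, 24, 9], c = [1, 24, 9]
After line 5 (a[0] = 1, c[0] = 1; result = True)

[1, 24, 9]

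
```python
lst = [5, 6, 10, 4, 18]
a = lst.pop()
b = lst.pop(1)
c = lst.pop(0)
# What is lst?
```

After line 1: lst = [5, 6, 10, 4, 18]
After line 2 (pop() -> a = 18): lst = [5, 6, 10, 4]
After line 3 (pop(1) -> b = 6): lst = [5, 10, 4]
After line 4 (pop(0) -> c = 5): lst = [10, 4]

[10, 4]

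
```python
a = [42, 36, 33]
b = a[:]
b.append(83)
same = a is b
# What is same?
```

After line 1: a = [42, 36, 33]
After line 2 (b = a[:] is a shallow copy, new object): a = [42, 36, 33], b = [42, 36, 33]
After line 3 (append only mutates b): a = [42, 36, 33], b = [42, 36, 33, 83]
After line 4 (same = a is b; different objects -> False): same = False

False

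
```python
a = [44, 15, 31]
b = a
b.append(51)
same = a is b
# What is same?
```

After line 1: a = [44, 15, 31]
After line 2 (b = a is an alias, same object): a = [44, 15, 31], b = [44, 15, 31]
After line 3 (b.append mutates the shared list): a = [44, 15, 31, 51], b = [44, 15, 31, 51]
After line 4 (same = a is b; same object -> True): same = True

True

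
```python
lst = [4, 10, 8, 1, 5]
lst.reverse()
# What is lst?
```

[5, 1, 8, 10, 4]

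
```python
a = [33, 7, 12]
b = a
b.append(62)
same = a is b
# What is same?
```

After line 1: a = [33, 7, 12]
After line 2 (b = a is an alias, same object): a = [33, 7, 12], b = [33, 7, 12]
After line 3 (b.append mutates the shared list): a = [33, 7, 12, 62], b = [33, 7, 12, 62]
After line 4 (same = a is b; same object -> True): same = True

True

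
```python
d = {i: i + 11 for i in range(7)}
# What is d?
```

{0: 11, 1: 12, 2: 13, 3: 14, 4: 15, 5: 16, 6: 17}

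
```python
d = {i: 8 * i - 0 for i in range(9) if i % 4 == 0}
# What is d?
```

{0: 0, 4: 32, 8: 64}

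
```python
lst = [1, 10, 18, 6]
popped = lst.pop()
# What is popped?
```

6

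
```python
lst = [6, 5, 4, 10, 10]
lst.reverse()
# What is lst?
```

[10, 10, 4, 5, 6]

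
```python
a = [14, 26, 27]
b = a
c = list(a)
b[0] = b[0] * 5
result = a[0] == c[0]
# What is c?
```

After line 1: a = [14, 26, 27]
After line 2 (b = a, alias): a = [14, 26, 27], b = [14, 26, 27]
After line 3 (c = list(a) is a copy, new object): c = [14, 26, 27]
After line 4 (b[0] = 14 * 5 = 70; mutates shared a/b): a = b = [70, 26, 27], c = [14, 26, 27]
After line 5 (a[0] = 70, c[0] = 14; result = False)

[14, 26, 27]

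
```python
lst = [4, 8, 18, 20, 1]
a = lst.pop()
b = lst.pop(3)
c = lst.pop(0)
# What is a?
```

After line 1: lst = [4, 8, 18, 20, 1]
After line 2 (pop() -> a = 1): lst = [4, 8, 18, 20]
After line 3 (pop(3) -> b = 20): lst = [4, 8, 18]
After line 4 (pop(0) -> c = 4): lst = [8, 18]

1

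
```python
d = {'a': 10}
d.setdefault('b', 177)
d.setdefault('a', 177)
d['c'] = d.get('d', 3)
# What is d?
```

After line 1: d = {'a': 10}
After line 2 (setdefault adds 'b'=177): d = {'a': 10, 'b': 177}
After line 3 (setdefault 'a' no-op, already exists): d = {'a': 10, 'b': 177}
After line 4 (get('d', 3) returns default since 'd' not in d): d = {'a': 10, 'b': 177, 'c': 3}

{'a': 10, 'b': 177, 'c': 3}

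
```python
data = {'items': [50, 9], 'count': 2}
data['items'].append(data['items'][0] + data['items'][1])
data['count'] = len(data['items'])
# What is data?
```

After line 1: data = {'items': [50, 9], 'count': 2}
After line 2 (append 50 + 9 = 59): data = {'items': [50, 9, 59], 'count': 2}
After line 3 (count = len(items) = 3): data = {'items': [50, 9, 59], 'count': 3}

{'items': [50, 9, 59], 'count': 3}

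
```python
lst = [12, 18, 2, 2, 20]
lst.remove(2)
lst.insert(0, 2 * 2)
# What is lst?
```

After line 1: lst = [12, 18, 2, 2, 20]
After line 2 (remove first 2): lst = [12, 18, 2, 20]
After line 3 (insert 4 at index 0): lst = [4, 12, 18, 2, 20]

[4, 12, 18, 2, 20]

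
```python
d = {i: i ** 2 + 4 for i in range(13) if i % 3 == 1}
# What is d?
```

{1: 5, 4: 20, 7: 53, 10: 104}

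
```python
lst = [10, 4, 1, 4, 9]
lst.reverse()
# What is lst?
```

[9, 4, 1, 4, 10]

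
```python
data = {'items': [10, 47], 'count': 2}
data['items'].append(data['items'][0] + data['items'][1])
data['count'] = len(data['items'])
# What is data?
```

After line 1: data = {'items': [10, 47], 'count': 2}
After line 2 (append 10 + 47 = 57): data = {'items': [10, 47, 57], 'count': 2}
After line 3 (count = len(items) = 3): data = {'items': [10, 47, 57], 'count': 3}

{'items': [10, 47, 57], 'count': 3}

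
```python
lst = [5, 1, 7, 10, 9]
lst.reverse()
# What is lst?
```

[9, 10, 7, 1, 5]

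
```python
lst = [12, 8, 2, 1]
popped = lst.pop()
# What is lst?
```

[12, 8, 2]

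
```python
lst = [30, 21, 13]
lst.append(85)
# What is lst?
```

[30, 21, 13, 85]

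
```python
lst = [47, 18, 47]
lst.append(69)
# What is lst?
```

[47, 18, 47, 69]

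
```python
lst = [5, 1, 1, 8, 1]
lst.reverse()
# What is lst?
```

[1, 8, 1, 1, 5]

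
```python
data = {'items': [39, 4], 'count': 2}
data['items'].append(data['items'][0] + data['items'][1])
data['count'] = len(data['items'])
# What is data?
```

After line 1: data = {'items': [39, 4], 'count': 2}
After line 2 (append 39 + 4 = 43): data = {'items': [39, 4, 43], 'count': 2}
After line 3 (count = len(items) = 3): data = {'items': [39, 4, 43], 'count': 3}

{'items': [39, 4, 43], 'count': 3}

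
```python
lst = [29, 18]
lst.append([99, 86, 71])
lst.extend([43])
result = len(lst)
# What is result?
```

After line 1: lst = [29, 18]
After line 2 (append adds [99, 86, 71] as single element): lst = [29, 18, [99, 86, 71]]
After line 3 (extend unpacks [43], adds 43): lst = [29, 18, [99, 86, 71], 43]
After line 4: result = len(lst) = 4

4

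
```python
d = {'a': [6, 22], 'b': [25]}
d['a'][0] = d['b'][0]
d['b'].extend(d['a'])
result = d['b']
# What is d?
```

After line 1: d = {'a': [6, 22], 'b': [25]}
After line 2 (a[0] = b[0] = 25): d = {'a': [25, 22], 'b': [25]}
After line 3 (b.extend(a) appends [25, 22]): d = {'a': [25, 22], 'b': [25, 25, 22]}
After line 4: result = d['b'] = [25, 25, 22]

{'a': [25, 22], 'b': [25, 25, 22]}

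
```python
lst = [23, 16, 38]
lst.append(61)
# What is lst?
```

[23, 16, 38, 61]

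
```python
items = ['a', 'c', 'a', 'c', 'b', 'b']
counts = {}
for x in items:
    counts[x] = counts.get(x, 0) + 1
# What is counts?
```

Initial: counts = {}, items = ['a', 'c', 'a', 'c', 'b', 'b']
See 'a': counts = {'a': 1}
See 'c': counts = {'a': 1, 'c': 1}
See 'a': counts = {'a': 2, 'c': 1}
See 'c': counts = {'a': 2, 'c': 2}
See 'b': counts = {'a': 2, 'c': 2, 'b': 1}
See 'b': counts = {'a': 2, 'c': 2, 'b': 2}

{'a': 2, 'c': 2, 'b': 2}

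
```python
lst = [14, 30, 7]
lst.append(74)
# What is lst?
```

[14, 30, 7, 74]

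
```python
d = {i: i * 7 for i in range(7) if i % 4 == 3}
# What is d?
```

{3: 21}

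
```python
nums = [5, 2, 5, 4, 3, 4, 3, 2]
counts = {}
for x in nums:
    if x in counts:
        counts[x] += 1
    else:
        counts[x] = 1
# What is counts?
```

Initial: counts = {}, nums = [5, 2, 5, 4, 3, 4, 3, 2]
See 5: counts = {5: 1}
See 2: counts = {5: 1, 2: 1}
See 5: counts = {5: 2, 2: 1}
See 4: counts = {5: 2, 2: 1, 4: 1}
See 3: counts = {5: 2, 2: 1, 4: 1, 3: 1}
See 4: counts = {5: 2, 2: 1, 4: 2, 3: 1}
See 3: counts = {5: 2, 2: 1, 4: 2, 3: 2}
See 2: counts = {5: 2, 2: 2, 4: 2, 3: 2}

{5: 2, 2: 2, 4: 2, 3: 2}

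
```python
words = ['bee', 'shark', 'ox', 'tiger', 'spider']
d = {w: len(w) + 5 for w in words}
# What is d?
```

{'bee': 8, 'shark': 10, 'ox': 7, 'tiger': 10, 'spider': 11}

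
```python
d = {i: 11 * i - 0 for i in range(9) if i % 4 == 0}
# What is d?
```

{0: 0, 4: 44, 8: 88}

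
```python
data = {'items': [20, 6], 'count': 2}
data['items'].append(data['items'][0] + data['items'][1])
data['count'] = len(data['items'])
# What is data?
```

After line 1: data = {'items': [20, 6], 'count': 2}
After line 2 (append 20 + 6 = 26): data = {'items': [20, 6, 26], 'count': 2}
After line 3 (count = len(items) = 3): data = {'items': [20, 6, 26], 'count': 3}

{'items': [20, 6, 26], 'count': 3}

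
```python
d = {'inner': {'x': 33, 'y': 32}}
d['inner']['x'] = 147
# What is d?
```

After line 1: d = {'inner': {'x': 33, 'y': 32}}
After line 2 (inner x overwritten): d = {'inner': {'x': 147, 'y': 32}}

{'inner': {'x': 147, 'y': 32}}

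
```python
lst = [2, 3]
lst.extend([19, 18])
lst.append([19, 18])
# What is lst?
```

After line 1: lst = [2, 3]
After line 2 (extend unpacks [19, 18]): lst = [2, 3, 19, 18]
After line 3 (append adds [19, 18] as single element): lst = [2, 3, 19, 18, [19, 18]]

[2, 3, 19, 18, [19, 18]]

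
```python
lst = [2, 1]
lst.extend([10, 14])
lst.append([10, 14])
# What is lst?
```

After line 1: lst = [2, 1]
After line 2 (extend unpacks [10, 14]): lst = [2, 1, 10, 14]
After line 3 (append adds [10, 14] as single element): lst = [2, 1, 10, 14, [10, 14]]

[2, 1, 10, 14, [10, 14]]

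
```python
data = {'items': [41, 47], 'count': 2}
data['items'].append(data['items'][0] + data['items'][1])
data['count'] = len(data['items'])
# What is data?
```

After line 1: data = {'items': [41, 47], 'count': 2}
After line 2 (append 41 + 47 = 88): data = {'items': [41, 47, 88], 'count': 2}
After line 3 (count = len(items) = 3): data = {'items': [41, 47, 88], 'count': 3}

{'items': [41, 47, 88], 'count': 3}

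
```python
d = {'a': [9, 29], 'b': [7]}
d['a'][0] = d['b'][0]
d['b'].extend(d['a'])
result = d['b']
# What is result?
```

After line 1: d = {'a': [9, 29], 'b': [7]}
After line 2 (a[0] = b[0] = 7): d = {'a': [7, 29], 'b': [7]}
After line 3 (b.extend(a) appends [7, 29]): d = {'a': [7, 29], 'b': [7, 7, 29]}
After line 4: result = d['b'] = [7, 7, 29]

[7, 7, 29]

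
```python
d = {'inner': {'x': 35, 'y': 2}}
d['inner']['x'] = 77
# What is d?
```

After line 1: d = {'inner': {'x': 35, 'y': 2}}
After line 2 (inner x overwritten): d = {'inner': {'x': 77, 'y': 2}}

{'inner': {'x': 77, 'y': 2}}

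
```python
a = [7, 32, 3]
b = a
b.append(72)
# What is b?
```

After line 1: a = [7, 32, 3]
After line 2 (b = a is an alias, same object): a = [7, 32, 3], b = [7, 32, 3]
After line 3 (b.append mutates the shared list): a = [7, 32, 3, 72], b = [7, 32, 3, 72]

[7, 32, 3, 72]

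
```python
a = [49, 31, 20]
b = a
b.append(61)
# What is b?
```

After line 1: a = [49, 31, 20]
After line 2 (b = a is an alias, same object): a = [49, 31, 20], b = [49, 31, 20]
After line 3 (b.append mutates the shared list): a = [49, 31, 20, 61], b = [49, 31, 20, 61]

[49, 31, 20, 61]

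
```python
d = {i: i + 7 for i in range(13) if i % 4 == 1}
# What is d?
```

{1: 8, 5: 12, 9: 16}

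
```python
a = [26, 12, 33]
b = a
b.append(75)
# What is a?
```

After line 1: a = [26, 12, 33]
After line 2 (b = a is an alias, same object): a = [26, 12, 33], b = [26, 12, 33]
After line 3 (b.append mutates the shared list): a = [26, 12, 33, 75], b = [26, 12, 33, 75]

[26, 12, 33, 75]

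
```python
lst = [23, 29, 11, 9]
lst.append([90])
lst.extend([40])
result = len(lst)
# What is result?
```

After line 1: lst = [23, 29, 11, 9]
After line 2 (append adds [90] as single element): lst = [23, 29, 11, 9, [90]]
After line 3 (extend unpacks [40], adds 40): lst = [23, 29, 11, 9, [90], 40]
After line 4: result = len(lst) = 6

6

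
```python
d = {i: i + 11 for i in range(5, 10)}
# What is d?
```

{5: 16, 6: 17, 7: 18, 8: 19, 9: 20}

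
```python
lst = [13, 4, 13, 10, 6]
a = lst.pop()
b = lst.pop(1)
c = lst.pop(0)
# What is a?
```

After line 1: lst = [13, 4, 13, 10, 6]
After line 2 (pop() -> a = 6): lst = [13, 4, 13, 10]
After line 3 (pop(1) -> b = 4): lst = [13, 13, 10]
After line 4 (pop(0) -> c = 13): lst = [13, 10]

6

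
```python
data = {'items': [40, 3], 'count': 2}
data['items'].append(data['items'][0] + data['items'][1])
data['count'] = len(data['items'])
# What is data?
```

After line 1: data = {'items': [40, 3], 'count': 2}
After line 2 (append 40 + 3 = 43): data = {'items': [40, 3, 43], 'count': 2}
After line 3 (count = len(items) = 3): data = {'items': [40, 3, 43], 'count': 3}

{'items': [40, 3, 43], 'count': 3}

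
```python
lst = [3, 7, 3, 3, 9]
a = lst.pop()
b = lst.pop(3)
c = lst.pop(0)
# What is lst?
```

After line 1: lst = [3, 7, 3, 3, 9]
After line 2 (pop() -> a = 9): lst = [3, 7, 3, 3]
After line 3 (pop(3) -> b = 3): lst = [3, 7, 3]
After line 4 (pop(0) -> c = 3): lst = [7, 3]

[7, 3]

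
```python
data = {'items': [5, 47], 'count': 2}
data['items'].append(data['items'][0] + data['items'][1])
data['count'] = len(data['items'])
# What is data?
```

After line 1: data = {'items': [5, 47], 'count': 2}
After line 2 (append 5 + 47 = 52): data = {'items': [5, 47, 52], 'count': 2}
After line 3 (count = len(items) = 3): data = {'items': [5, 47, 52], 'count': 3}

{'items': [5, 47, 52], 'count': 3}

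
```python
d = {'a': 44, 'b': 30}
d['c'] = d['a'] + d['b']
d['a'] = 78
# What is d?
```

After line 1: d = {'a': 44, 'b': 30}
After line 2 (d['c'] = 44 + 30): d = {'a': 44, 'b': 30, 'c': 74}
After line 3: d = {'a': 78, 'b': 30, 'c': 74}

{'a': 78, 'b': 30, 'c': 74}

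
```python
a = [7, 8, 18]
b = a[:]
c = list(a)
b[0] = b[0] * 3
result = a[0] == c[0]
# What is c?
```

After line 1: a = [7, 8, 18]
After line 2 (b = a[:], copy): a = [7, 8, 18], b = [7, 8, 18]
After line 3 (c = list(a) is a copy, new object): c = [7, 8, 18]
After line 4 (b[0] = 7 * 3 = 21; only b mutates (copy)): a = [7, 8, 18], b = [21, 8, 18], c = [7, 8, 18]
After line 5 (a[0] = 7, c[0] = 7; result = True)

[7, 8, 18]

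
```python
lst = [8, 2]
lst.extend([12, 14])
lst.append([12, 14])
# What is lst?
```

After line 1: lst = [8, 2]
After line 2 (extend unpacks [12, 14]): lst = [8, 2, 12, 14]
After line 3 (append adds [12, 14] as single element): lst = [8, 2, 12, 14, [12, 14]]

[8, 2, 12, 14, [12, 14]]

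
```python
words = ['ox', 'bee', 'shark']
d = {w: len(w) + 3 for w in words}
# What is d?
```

{'ox': 5, 'bee': 6, 'shark': 8}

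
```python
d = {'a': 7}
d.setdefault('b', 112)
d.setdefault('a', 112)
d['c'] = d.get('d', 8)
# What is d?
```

After line 1: d = {'a': 7}
After line 2 (setdefault adds 'b'=112): d = {'a': 7, 'b': 112}
After line 3 (setdefault 'a' no-op, already exists): d = {'a': 7, 'b': 112}
After line 4 (get('d', 8) returns default since 'd' not in d): d = {'a': 7, 'b': 112, 'c': 8}

{'a': 7, 'b': 112, 'c': 8}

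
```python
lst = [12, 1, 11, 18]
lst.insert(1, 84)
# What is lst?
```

[12, 84, 1, 11, 18]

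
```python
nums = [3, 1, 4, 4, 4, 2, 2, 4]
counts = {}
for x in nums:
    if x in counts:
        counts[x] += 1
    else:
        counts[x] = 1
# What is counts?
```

Initial: counts = {}, nums = [3, 1, 4, 4, 4, 2, 2, 4]
See 3: counts = {3: 1}
See 1: counts = {3: 1, 1: 1}
See 4: counts = {3: 1, 1: 1, 4: 1}
See 4: counts = {3: 1, 1: 1, 4: 2}
See 4: counts = {3: 1, 1: 1, 4: 3}
See 2: counts = {3: 1, 1: 1, 4: 3, 2: 1}
See 2: counts = {3: 1, 1: 1, 4: 3, 2: 2}
See 4: counts = {3: 1, 1: 1, 4: 4, 2: 2}

{3: 1, 1: 1, 4: 4, 2: 2}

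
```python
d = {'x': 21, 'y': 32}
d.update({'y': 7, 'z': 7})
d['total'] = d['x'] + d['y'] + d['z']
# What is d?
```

After line 1: d = {'x': 21, 'y': 32}
After line 2 (y overwritten, z added): d = {'x': 21, 'y': 7, 'z': 7}
After line 3 (total = 21 + 7 + 7 = 35): d = {'x': 21, 'y': 7, 'z': 7, 'total': 35}

{'x': 21, 'y': 7, 'z': 7, 'total': 35}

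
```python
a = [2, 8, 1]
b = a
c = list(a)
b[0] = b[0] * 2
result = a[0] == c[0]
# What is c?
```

After line 1: a = [2, 8, 1]
After line 2 (b = a, alias): a = [2, 8, 1], b = [2, 8, 1]
After line 3 (c = list(a) is a copy, new object): c = [2, 8, 1]
After line 4 (b[0] = 2 * 2 = 4; mutates shared a/b): a = b = [4, 8, 1], c = [2, 8, 1]
After line 5 (a[0] = 4, c[0] = 2; result = False)

[2, 8, 1]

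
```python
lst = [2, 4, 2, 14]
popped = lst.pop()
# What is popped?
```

14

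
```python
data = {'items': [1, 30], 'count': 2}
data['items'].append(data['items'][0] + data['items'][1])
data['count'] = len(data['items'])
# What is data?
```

After line 1: data = {'items': [1, 30], 'count': 2}
After line 2 (append 1 + 30 = 31): data = {'items': [1, 30, 31], 'count': 2}
After line 3 (count = len(items) = 3): data = {'items': [1, 30, 31], 'count': 3}

{'items': [1, 30, 31], 'count': 3}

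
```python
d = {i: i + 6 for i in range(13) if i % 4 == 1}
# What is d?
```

{1: 7, 5: 11, 9: 15}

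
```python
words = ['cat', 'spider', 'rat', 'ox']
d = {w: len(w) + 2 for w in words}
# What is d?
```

{'cat': 5, 'spider': 8, 'rat': 5, 'ox': 4}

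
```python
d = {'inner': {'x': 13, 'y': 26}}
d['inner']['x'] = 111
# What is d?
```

After line 1: d = {'inner': {'x': 13, 'y': 26}}
After line 2 (inner x overwritten): d = {'inner': {'x': 111, 'y': 26}}

{'inner': {'x': 111, 'y': 26}}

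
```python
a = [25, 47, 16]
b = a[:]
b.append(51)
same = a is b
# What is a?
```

After line 1: a = [25, 47, 16]
After line 2 (b = a[:] is a shallow copy, new object): a = [25, 47, 16], b = [25, 47, 16]
After line 3 (append only mutates b): a = [25, 47, 16], b = [25, 47, 16, 51]
After line 4 (same = a is b; different objects -> False): same = False

[25, 47, 16]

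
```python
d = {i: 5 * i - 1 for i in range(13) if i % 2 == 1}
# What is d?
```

{1: 4, 3: 14, 5: 24, 7: 34, 9: 44, 11: 54}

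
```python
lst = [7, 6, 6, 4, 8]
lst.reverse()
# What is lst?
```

[8, 4, 6, 6, 7]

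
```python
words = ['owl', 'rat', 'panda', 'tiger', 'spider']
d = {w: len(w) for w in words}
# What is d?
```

{'owl': 3, 'rat': 3, 'panda': 5, 'tiger': 5, 'spider': 6}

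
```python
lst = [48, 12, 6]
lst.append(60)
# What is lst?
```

[48, 12, 6, 60]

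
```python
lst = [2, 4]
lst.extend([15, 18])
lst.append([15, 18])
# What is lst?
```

After line 1: lst = [2, 4]
After line 2 (extend unpacks [15, 18]): lst = [2, 4, 15, 18]
After line 3 (append adds [15, 18] as single element): lst = [2, 4, 15, 18, [15, 18]]

[2, 4, 15, 18, [15, 18]]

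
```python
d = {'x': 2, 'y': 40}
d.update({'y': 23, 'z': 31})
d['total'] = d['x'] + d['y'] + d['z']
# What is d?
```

After line 1: d = {'x': 2, 'y': 40}
After line 2 (y overwritten, z added): d = {'x': 2, 'y': 23, 'z': 31}
After line 3 (total = 2 + 23 + 31 = 56): d = {'x': 2, 'y': 23, 'z': 31, 'total': 56}

{'x': 2, 'y': 23, 'z': 31, 'total': 56}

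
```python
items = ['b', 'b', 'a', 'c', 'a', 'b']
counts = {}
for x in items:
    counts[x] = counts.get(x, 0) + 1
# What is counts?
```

Initial: counts = {}, items = ['b', 'b', 'a', 'c', 'a', 'b']
See 'b': counts = {'b': 1}
See 'b': counts = {'b': 2}
See 'a': counts = {'b': 2, 'a': 1}
See 'c': counts = {'b': 2, 'a': 1, 'c': 1}
See 'a': counts = {'b': 2, 'a': 2, 'c': 1}
See 'b': counts = {'b': 3, 'a': 2, 'c': 1}

{'b': 3, 'a': 2, 'c': 1}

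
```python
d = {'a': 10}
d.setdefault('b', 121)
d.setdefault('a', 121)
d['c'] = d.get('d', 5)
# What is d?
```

After line 1: d = {'a': 10}
After line 2 (setdefault adds 'b'=121): d = {'a': 10, 'b': 121}
After line 3 (setdefault 'a' no-op, already exists): d = {'a': 10, 'b': 121}
After line 4 (get('d', 5) returns default since 'd' not in d): d = {'a': 10, 'b': 121, 'c': 5}

{'a': 10, 'b': 121, 'c': 5}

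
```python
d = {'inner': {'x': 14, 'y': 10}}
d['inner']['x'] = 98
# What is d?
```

After line 1: d = {'inner': {'x': 14, 'y': 10}}
After line 2 (inner x overwritten): d = {'inner': {'x': 98, 'y': 10}}

{'inner': {'x': 98, 'y': 10}}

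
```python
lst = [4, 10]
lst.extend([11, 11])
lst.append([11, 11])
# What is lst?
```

After line 1: lst = [4, 10]
After line 2 (extend unpacks [11, 11]): lst = [4, 10, 11, 11]
After line 3 (append adds [11, 11] as single element): lst = [4, 10, 11, 11, [11, 11]]

[4, 10, 11, 11, [11, 11]]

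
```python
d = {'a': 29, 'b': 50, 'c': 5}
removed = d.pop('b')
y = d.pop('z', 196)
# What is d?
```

After line 1: d = {'a': 29, 'b': 50, 'c': 5}
After line 2 (pop 'b' returns 50): d = {'a': 29, 'c': 5}, removed = 50
After line 3 (pop 'z' missing, returns default 196): d = {'a': 29, 'c': 5}, y = 196

{'a': 29, 'c': 5}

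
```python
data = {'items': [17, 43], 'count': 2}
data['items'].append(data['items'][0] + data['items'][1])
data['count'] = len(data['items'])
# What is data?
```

After line 1: data = {'items': [17, 43], 'count': 2}
After line 2 (append 17 + 43 = 60): data = {'items': [17, 43, 60], 'count': 2}
After line 3 (count = len(items) = 3): data = {'items': [17, 43, 60], 'count': 3}

{'items': [17, 43, 60], 'count': 3}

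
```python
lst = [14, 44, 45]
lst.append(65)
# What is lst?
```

[14, 44, 45, 65]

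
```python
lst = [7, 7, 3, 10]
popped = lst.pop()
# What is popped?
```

10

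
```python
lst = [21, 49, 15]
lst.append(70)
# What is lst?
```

[21, 49, 15, 70]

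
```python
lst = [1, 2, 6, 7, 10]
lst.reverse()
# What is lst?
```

[10, 7, 6, 2, 1]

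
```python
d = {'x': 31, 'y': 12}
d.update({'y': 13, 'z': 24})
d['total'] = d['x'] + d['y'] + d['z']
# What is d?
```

After line 1: d = {'x': 31, 'y': 12}
After line 2 (y overwritten, z added): d = {'x': 31, 'y': 13, 'z': 24}
After line 3 (total = 31 + 13 + 24 = 68): d = {'x': 31, 'y': 13, 'z': 24, 'total': 68}

{'x': 31, 'y': 13, 'z': 24, 'total': 68}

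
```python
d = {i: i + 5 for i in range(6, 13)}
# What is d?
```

{6: 11, 7: 12, 8: 13, 9: 14, 10: 15, 11: 16, 12: 17}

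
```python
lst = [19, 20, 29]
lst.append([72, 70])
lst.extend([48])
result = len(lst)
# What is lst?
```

After line 1: lst = [19, 20, 29]
After line 2 (append adds [72, 70] as single element): lst = [19, 20, 29, [72, 70]]
After line 3 (extend unpacks [48], adds 48): lst = [19, 20, 29, [72, 70], 48]
After line 4: result = len(lst) = 5

[19, 20, 29, [72, 70], 48]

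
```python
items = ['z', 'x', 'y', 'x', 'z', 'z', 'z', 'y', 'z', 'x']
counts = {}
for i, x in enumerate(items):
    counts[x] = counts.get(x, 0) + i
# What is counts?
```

Initial: counts = {}, items = ['z', 'x', 'y', 'x', 'z', 'z', 'z', 'y', 'z', 'x']
i=0, x='z': counts = {'z': 0}
i=1, x='x': counts = {'z': 0, 'x': 1}
i=2, x='y': counts = {'z': 0, 'x': 1, 'y': 2}
i=3, x='x': counts = {'z': 0, 'x': 4, 'y': 2}
i=4, x='z': counts = {'z': 4, 'x': 4, 'y': 2}
i=5, x='z': counts = {'z': 9, 'x': 4, 'y': 2}
i=6, x='z': counts = {'z': 15, 'x': 4, 'y': 2}
i=7, x='y': counts = {'z': 15, 'x': 4, 'y': 9}
i=8, x='z': counts = {'z': 23, 'x': 4, 'y': 9}
i=9, x='x': counts = {'z': 23, 'x': 13, 'y': 9}

{'z': 23, 'x': 13, 'y': 9}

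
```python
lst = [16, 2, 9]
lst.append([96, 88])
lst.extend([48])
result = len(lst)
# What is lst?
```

After line 1: lst = [16, 2, 9]
After line 2 (append adds [96, 88] as single element): lst = [16, 2, 9, [96, 88]]
After line 3 (extend unpacks [48], adds 48): lst = [16, 2, 9, [96, 88], 48]
After line 4: result = len(lst) = 5

[16, 2, 9, [96, 88], 48]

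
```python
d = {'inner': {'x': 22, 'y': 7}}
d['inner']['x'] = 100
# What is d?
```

After line 1: d = {'inner': {'x': 22, 'y': 7}}
After line 2 (inner x overwritten): d = {'inner': {'x': 100, 'y': 7}}

{'inner': {'x': 100, 'y': 7}}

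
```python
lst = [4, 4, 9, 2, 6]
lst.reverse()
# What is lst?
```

[6, 2, 9, 4, 4]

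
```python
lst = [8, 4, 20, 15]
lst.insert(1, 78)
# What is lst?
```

[8, 78, 4, 20, 15]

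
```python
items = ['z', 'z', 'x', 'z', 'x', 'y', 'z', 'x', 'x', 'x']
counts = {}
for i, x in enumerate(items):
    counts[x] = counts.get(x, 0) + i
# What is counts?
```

Initial: counts = {}, items = ['z', 'z', 'x', 'z', 'x', 'y', 'z', 'x', 'x', 'x']
i=0, x='z': counts = {'z': 0}
i=1, x='z': counts = {'z': 1}
i=2, x='x': counts = {'z': 1, 'x': 2}
i=3, x='z': counts = {'z': 4, 'x': 2}
i=4, x='x': counts = {'z': 4, 'x': 6}
i=5, x='y': counts = {'z': 4, 'x': 6, 'y': 5}
i=6, x='z': counts = {'z': 10, 'x': 6, 'y': 5}
i=7, x='x': counts = {'z': 10, 'x': 13, 'y': 5}
i=8, x='x': counts = {'z': 10, 'x': 21, 'y': 5}
i=9, x='x': counts = {'z': 10, 'x': 30, 'y': 5}

{'z': 10, 'x': 30, 'y': 5}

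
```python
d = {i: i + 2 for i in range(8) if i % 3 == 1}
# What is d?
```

{1: 3, 4: 6, 7: 9}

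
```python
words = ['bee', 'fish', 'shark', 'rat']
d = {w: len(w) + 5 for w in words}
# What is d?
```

{'bee': 8, 'fish': 9, 'shark': 10, 'rat': 8}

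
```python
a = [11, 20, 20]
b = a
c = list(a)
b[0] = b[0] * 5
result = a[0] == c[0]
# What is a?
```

After line 1: a = [11, 20, 20]
After line 2 (b = a, alias): a = [11, 20, 20], b = [11, 20, 20]
After line 3 (c = list(a) is a copy, new object): c = [11, 20, 20]
After line 4 (b[0] = 11 * 5 = 55; mutates shared a/b): a = b = [55, 20, 20], c = [11, 20, 20]
After line 5 (a[0] = 55, c[0] = 11; result = False)

[55, 20, 20]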